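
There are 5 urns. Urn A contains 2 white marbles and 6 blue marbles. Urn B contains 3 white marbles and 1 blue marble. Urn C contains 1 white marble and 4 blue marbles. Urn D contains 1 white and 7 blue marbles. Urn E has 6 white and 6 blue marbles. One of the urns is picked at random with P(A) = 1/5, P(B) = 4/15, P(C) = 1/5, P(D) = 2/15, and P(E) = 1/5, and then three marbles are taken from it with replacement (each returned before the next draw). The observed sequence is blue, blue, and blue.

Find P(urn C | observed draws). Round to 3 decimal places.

0.335

Under each hypothesis, the probability of the observed sequence is: P(data | urn A) = (6/8)(6/8)(6/8) = 0.42188; P(data | urn B) = (1/4)(1/4)(1/4) = 0.015625; P(data | urn C) = (4/5)(4/5)(4/5) = 0.512; P(data | urn D) = (7/8)(7/8)(7/8) = 0.66992; P(data | urn E) = (6/12)(6/12)(6/12) = 0.125.
Multiplying each by its prior: 1/5 · 0.42188 = 0.084375, 4/15 · 0.015625 = 0.0041667, 1/5 · 0.512 = 0.1024, 2/15 · 0.66992 = 0.089323, 1/5 · 0.125 = 0.025; with total 0.30526.
Therefore the posterior P(urn C | data) = (0.1024) / (0.30526) = 0.33545.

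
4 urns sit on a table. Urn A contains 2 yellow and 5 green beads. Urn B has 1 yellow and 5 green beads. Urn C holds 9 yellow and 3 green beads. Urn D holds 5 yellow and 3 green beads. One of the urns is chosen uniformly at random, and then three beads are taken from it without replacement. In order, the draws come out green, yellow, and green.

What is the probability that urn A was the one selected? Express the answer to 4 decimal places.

The likelihood of the observed sequence under each hypothesis: P(data | urn A) = (5/7)(2/6)(4/5) = 0.19048; P(data | urn B) = (5/6)(1/5)(4/4) = 0.16667; P(data | urn C) = (3/12)(9/11)(2/10) = 0.040909; P(data | urn D) = (3/8)(5/7)(2/6) = 0.089286.
Weighting by the prior gives 1/4 · 0.19048 = 0.047619, 1/4 · 0.16667 = 0.041667, 1/4 · 0.040909 = 0.010227, 1/4 · 0.089286 = 0.022321; these sum to 0.12183.
Hence P(urn A | data) = (0.047619) / (0.12183) = 0.39085.

0.3909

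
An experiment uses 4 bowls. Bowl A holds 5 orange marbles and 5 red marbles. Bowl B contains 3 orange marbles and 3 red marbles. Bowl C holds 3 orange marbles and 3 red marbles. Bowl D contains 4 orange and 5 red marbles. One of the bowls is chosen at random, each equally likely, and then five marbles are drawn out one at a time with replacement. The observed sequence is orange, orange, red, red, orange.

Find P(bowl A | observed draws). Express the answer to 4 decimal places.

The likelihood of the observed sequence under each hypothesis: P(data | bowl A) = (5/10)(5/10)(5/10)(5/10)(5/10) = 0.03125; P(data | bowl B) = (3/6)(3/6)(3/6)(3/6)(3/6) = 0.03125; P(data | bowl C) = (3/6)(3/6)(3/6)(3/6)(3/6) = 0.03125; P(data | bowl D) = (4/9)(4/9)(5/9)(5/9)(4/9) = 0.027096.
The prior-weighted likelihoods are 1/4 · 0.03125 = 0.0078125, 1/4 · 0.03125 = 0.0078125, 1/4 · 0.03125 = 0.0078125, 1/4 · 0.027096 = 0.006774; summing to 0.030212.
Hence P(bowl A | data) = (0.0078125) / (0.030212) = 0.25859.

0.2586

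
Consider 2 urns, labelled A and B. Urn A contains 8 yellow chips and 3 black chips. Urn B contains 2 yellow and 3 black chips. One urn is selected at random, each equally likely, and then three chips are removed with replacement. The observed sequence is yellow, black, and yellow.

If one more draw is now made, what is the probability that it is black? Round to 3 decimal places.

For each hypothesis, P(data | H) works out to: P(data | urn A) = (8/11)(3/11)(8/11) = 0.14425; P(data | urn B) = (2/5)(3/5)(2/5) = 0.096.
Multiplying each by its prior: 1/2 · 0.14425 = 0.072126, 1/2 · 0.096 = 0.048; with total 0.12013.
Dividing through by the total gives posterior P(urn A | data) = 0.60042, P(urn B | data) = 0.39958.
So P(black next | data) = Σ P(black next | H) P(H | data) = (3/11)(0.60042) + (3/5)(0.39958) = 0.4035.

0.403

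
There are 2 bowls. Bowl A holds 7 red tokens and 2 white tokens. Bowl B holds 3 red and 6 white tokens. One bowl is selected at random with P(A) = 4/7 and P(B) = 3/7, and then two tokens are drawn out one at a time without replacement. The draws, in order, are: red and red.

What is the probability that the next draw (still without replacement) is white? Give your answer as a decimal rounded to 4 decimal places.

0.3410

Compute the likelihood of the observed sequence for each case: P(data | bowl A) = (7/9)(6/8) = 7/12; P(data | bowl B) = (3/9)(2/8) = 1/12.
Weighting by the prior gives 4/7 · 7/12 = 1/3, 3/7 · 1/12 = 1/28; with total 31/84.
Normalising, the posterior is P(bowl A | data) = 28/31, P(bowl B | data) = 3/31.
So P(white next | data) = Σ P(white next | H) P(H | data) = (2/7)(28/31) + (6/7)(3/31) = 74/217.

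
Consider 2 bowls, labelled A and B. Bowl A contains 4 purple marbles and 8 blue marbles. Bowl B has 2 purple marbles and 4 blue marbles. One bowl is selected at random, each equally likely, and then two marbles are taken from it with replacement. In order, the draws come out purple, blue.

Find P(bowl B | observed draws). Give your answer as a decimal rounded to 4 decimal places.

Compute the likelihood of the observed sequence for each case: P(data | bowl A) = (4/12)(8/12) = 2/9; P(data | bowl B) = (2/6)(4/6) = 2/9.
Multiplying each by its prior: 1/2 · 2/9 = 1/9, 1/2 · 2/9 = 1/9; with total 2/9.
By Bayes' rule, P(bowl B | data) = (1/9) / (2/9) = 1/2.

0.5000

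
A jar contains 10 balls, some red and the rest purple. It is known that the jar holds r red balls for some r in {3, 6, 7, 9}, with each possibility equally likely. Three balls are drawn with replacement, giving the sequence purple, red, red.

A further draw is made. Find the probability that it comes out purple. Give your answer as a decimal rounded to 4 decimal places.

0.3538

Under each hypothesis, the probability of the observed sequence is: P(data | r = 3) = (7/10)(3/10)(3/10) = 0.063; P(data | r = 6) = (4/10)(6/10)(6/10) = 0.144; P(data | r = 7) = (3/10)(7/10)(7/10) = 0.147; P(data | r = 9) = (1/10)(9/10)(9/10) = 0.081.
Weighting by the prior gives 1/4 · 0.063 = 0.01575, 1/4 · 0.144 = 0.036, 1/4 · 0.147 = 0.03675, 1/4 · 0.081 = 0.02025; with total 0.10875.
Normalising, the posterior is P(r = 3 | data) = 0.14483, P(r = 6 | data) = 0.33103, P(r = 7 | data) = 0.33793, P(r = 9 | data) = 0.18621.
So P(purple next | data) = Σ P(purple next | H) P(H | data) = (7/10)(0.14483) + (2/5)(0.33103) + (3/10)(0.33793) + (1/10)(0.18621) = 0.35379.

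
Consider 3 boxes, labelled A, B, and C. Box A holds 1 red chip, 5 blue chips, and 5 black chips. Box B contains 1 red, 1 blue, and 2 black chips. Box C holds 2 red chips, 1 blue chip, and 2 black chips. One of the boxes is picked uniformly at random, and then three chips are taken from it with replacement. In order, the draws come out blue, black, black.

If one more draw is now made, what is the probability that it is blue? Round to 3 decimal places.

0.343

For each hypothesis, P(data | H) works out to: P(data | box A) = (5/11)(5/11)(5/11) = 0.093914; P(data | box B) = (1/4)(2/4)(2/4) = 0.0625; P(data | box C) = (1/5)(2/5)(2/5) = 0.032.
Multiplying each by its prior: 1/3 · 0.093914 = 0.031305, 1/3 · 0.0625 = 0.020833, 1/3 · 0.032 = 0.010667; summing to 0.062805.
Dividing through by the total gives posterior P(box A | data) = 0.49845, P(box B | data) = 0.33172, P(box C | data) = 0.16984.
So P(blue next | data) = Σ P(blue next | H) P(H | data) = (5/11)(0.49845) + (1/4)(0.33172) + (1/5)(0.16984) = 0.34346.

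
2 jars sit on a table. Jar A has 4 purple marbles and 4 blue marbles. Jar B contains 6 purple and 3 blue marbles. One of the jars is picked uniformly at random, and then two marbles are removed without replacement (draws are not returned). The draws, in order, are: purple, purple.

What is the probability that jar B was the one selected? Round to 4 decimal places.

Compute the likelihood of the observed sequence for each case: P(data | jar A) = (4/8)(3/7) = 3/14; P(data | jar B) = (6/9)(5/8) = 5/12.
The prior-weighted likelihoods are 1/2 · 3/14 = 3/28, 1/2 · 5/12 = 5/24; these sum to 53/168.
So P(jar B | data) = (5/24) / (53/168) = 35/53.

0.6604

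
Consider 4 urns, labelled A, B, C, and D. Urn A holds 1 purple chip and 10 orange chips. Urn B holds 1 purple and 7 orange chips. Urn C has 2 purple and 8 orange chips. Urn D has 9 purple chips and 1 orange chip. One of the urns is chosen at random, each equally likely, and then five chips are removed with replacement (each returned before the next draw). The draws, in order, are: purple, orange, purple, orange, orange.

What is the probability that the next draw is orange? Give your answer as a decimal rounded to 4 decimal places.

The likelihood of the observed sequence under each hypothesis: P(data | urn A) = (1/11)(10/11)(1/11)(10/11)(10/11) = 0.0062092; P(data | urn B) = (1/8)(7/8)(1/8)(7/8)(7/8) = 0.010468; P(data | urn C) = (2/10)(8/10)(2/10)(8/10)(8/10) = 0.02048; P(data | urn D) = (9/10)(1/10)(9/10)(1/10)(1/10) = 0.00081.
The prior-weighted likelihoods are 1/4 · 0.0062092 = 0.0015523, 1/4 · 0.010468 = 0.0026169, 1/4 · 0.02048 = 0.00512, 1/4 · 0.00081 = 0.0002025; summing to 0.0094917.
Normalising, the posterior is P(urn A | data) = 0.16354, P(urn B | data) = 0.2757, P(urn C | data) = 0.53942, P(urn D | data) = 0.021334.
So P(orange next | data) = Σ P(orange next | H) P(H | data) = (10/11)(0.16354) + (7/8)(0.2757) + (4/5)(0.53942) + (1/10)(0.021334) = 0.82358.

0.8236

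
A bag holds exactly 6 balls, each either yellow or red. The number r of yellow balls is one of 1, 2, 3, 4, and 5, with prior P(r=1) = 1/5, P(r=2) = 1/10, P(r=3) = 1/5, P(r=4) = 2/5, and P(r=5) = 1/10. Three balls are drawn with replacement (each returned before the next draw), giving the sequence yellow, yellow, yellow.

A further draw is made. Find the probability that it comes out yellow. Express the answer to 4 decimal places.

Compute the likelihood of the observed sequence for each case: P(data | r = 1) = (1/6)(1/6)(1/6) = 0.0046296; P(data | r = 2) = (2/6)(2/6)(2/6) = 0.037037; P(data | r = 3) = (3/6)(3/6)(3/6) = 0.125; P(data | r = 4) = (4/6)(4/6)(4/6) = 0.2963; P(data | r = 5) = (5/6)(5/6)(5/6) = 0.5787.
Weighting by the prior gives 1/5 · 0.0046296 = 0.00092593, 1/10 · 0.037037 = 0.0037037, 1/5 · 0.125 = 0.025, 2/5 · 0.2963 = 0.11852, 1/10 · 0.5787 = 0.05787; summing to 0.20602.
Normalising, the posterior is P(r = 1 | data) = 0.0044944, P(r = 2 | data) = 0.017978, P(r = 3 | data) = 0.12135, P(r = 4 | data) = 0.57528, P(r = 5 | data) = 0.2809.
The predictive probability is P(yellow next | data) = (1/6)(0.0044944) + (1/3)(0.017978) + (1/2)(0.12135) + (2/3)(0.57528) + (5/6)(0.2809) = 0.68502.

0.6850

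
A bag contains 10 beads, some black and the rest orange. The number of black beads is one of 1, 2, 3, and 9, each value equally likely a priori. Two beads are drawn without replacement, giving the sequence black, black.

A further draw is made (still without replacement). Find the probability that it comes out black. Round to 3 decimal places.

The likelihood of the observed sequence under each hypothesis: P(data | r = 1) = (1/10)(0/9) = 0; P(data | r = 2) = (2/10)(1/9) = 1/45; P(data | r = 3) = (3/10)(2/9) = 1/15; P(data | r = 9) = (9/10)(8/9) = 4/5.
Multiplying each by its prior: 1/4 · 0 = 0, 1/4 · 1/45 = 1/180, 1/4 · 1/15 = 1/60, 1/4 · 4/5 = 1/5; summing to 2/9.
Normalising, the posterior is P(r = 1 | data) = 0, P(r = 2 | data) = 1/40, P(r = 3 | data) = 3/40, P(r = 9 | data) = 9/10.
So P(black next | data) = Σ P(black next | H) P(H | data) = (0)(1/40) + (1/8)(3/40) + (7/8)(9/10) = 51/64.

0.797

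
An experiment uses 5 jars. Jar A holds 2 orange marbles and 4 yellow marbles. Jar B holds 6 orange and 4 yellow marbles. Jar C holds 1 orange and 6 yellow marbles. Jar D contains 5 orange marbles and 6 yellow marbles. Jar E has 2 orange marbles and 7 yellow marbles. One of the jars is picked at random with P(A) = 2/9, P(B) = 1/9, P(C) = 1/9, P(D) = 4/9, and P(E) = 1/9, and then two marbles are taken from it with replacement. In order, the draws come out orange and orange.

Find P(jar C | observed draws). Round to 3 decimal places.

For each hypothesis, P(data | H) works out to: P(data | jar A) = (2/6)(2/6) = 0.11111; P(data | jar B) = (6/10)(6/10) = 0.36; P(data | jar C) = (1/7)(1/7) = 0.020408; P(data | jar D) = (5/11)(5/11) = 0.20661; P(data | jar E) = (2/9)(2/9) = 0.049383.
Multiplying each by its prior: 2/9 · 0.11111 = 0.024691, 1/9 · 0.36 = 0.04, 1/9 · 0.020408 = 0.0022676, 4/9 · 0.20661 = 0.091827, 1/9 · 0.049383 = 0.005487; summing to 0.16427.
Therefore the posterior P(jar C | data) = (0.0022676) / (0.16427) = 0.013804.

0.014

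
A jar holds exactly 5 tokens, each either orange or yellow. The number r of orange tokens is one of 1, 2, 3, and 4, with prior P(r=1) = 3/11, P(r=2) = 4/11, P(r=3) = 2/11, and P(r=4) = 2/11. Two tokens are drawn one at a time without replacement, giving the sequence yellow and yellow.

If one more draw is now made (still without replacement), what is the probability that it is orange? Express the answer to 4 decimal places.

0.5000

For each hypothesis, P(data | H) works out to: P(data | r = 1) = (4/5)(3/4) = 3/5; P(data | r = 2) = (3/5)(2/4) = 3/10; P(data | r = 3) = (2/5)(1/4) = 1/10; P(data | r = 4) = (1/5)(0/4) = 0.
Multiplying each by its prior: 3/11 · 3/5 = 9/55, 4/11 · 3/10 = 6/55, 2/11 · 1/10 = 1/55, 2/11 · 0 = 0; these sum to 16/55.
Dividing through by the total gives posterior P(r = 1 | data) = 9/16, P(r = 2 | data) = 3/8, P(r = 3 | data) = 1/16, P(r = 4 | data) = 0.
So P(orange next | data) = Σ P(orange next | H) P(H | data) = (1/3)(9/16) + (2/3)(3/8) + (1)(1/16) = 1/2.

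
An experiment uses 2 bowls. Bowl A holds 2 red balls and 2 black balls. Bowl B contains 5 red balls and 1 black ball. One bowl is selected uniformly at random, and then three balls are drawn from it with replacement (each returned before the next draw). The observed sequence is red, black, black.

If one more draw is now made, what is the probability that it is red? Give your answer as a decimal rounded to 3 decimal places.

For each hypothesis, P(data | H) works out to: P(data | bowl A) = (2/4)(2/4)(2/4) = 1/8; P(data | bowl B) = (5/6)(1/6)(1/6) = 5/216.
Weighting by the prior gives 1/2 · 1/8 = 1/16, 1/2 · 5/216 = 5/432; with total 2/27.
The posterior is then P(bowl A | data) = 27/32, P(bowl B | data) = 5/32.
Averaging over the posterior, P(red next | data) = (1/2)(27/32) + (5/6)(5/32) = 53/96.

0.552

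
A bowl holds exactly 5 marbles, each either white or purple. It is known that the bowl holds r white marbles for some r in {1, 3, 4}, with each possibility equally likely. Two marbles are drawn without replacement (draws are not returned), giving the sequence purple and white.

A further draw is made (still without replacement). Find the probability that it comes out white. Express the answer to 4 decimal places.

0.5714

Compute the likelihood of the observed sequence for each case: P(data | r = 1) = (4/5)(1/4) = 1/5; P(data | r = 3) = (2/5)(3/4) = 3/10; P(data | r = 4) = (1/5)(4/4) = 1/5.
Weighting by the prior gives 1/3 · 1/5 = 1/15, 1/3 · 3/10 = 1/10, 1/3 · 1/5 = 1/15; with total 7/30.
Dividing through by the total gives posterior P(r = 1 | data) = 2/7, P(r = 3 | data) = 3/7, P(r = 4 | data) = 2/7.
So P(white next | data) = Σ P(white next | H) P(H | data) = (0)(2/7) + (2/3)(3/7) + (1)(2/7) = 4/7.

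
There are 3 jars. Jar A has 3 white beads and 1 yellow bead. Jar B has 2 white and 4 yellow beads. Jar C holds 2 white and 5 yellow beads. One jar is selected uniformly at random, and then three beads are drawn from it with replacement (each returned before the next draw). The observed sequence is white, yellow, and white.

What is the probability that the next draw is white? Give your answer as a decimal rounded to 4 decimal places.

0.5378

The likelihood of the observed sequence under each hypothesis: P(data | jar A) = (3/4)(1/4)(3/4) = 0.14062; P(data | jar B) = (2/6)(4/6)(2/6) = 0.074074; P(data | jar C) = (2/7)(5/7)(2/7) = 0.058309.
Weighting by the prior gives 1/3 · 0.14062 = 0.046875, 1/3 · 0.074074 = 0.024691, 1/3 · 0.058309 = 0.019436; summing to 0.091003.
The posterior is then P(jar A | data) = 0.51509, P(jar B | data) = 0.27133, P(jar C | data) = 0.21358.
So P(white next | data) = Σ P(white next | H) P(H | data) = (3/4)(0.51509) + (1/3)(0.27133) + (2/7)(0.21358) = 0.53779.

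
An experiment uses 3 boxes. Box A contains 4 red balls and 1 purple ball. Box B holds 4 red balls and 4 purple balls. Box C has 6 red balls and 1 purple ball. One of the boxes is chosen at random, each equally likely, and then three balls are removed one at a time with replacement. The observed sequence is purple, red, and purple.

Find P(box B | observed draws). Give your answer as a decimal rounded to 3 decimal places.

Compute the likelihood of the observed sequence for each case: P(data | box A) = (1/5)(4/5)(1/5) = 0.032; P(data | box B) = (4/8)(4/8)(4/8) = 0.125; P(data | box C) = (1/7)(6/7)(1/7) = 0.017493.
The prior-weighted likelihoods are 1/3 · 0.032 = 0.010667, 1/3 · 0.125 = 0.041667, 1/3 · 0.017493 = 0.0058309; with total 0.058164.
Hence P(box B | data) = (0.041667) / (0.058164) = 0.71636.

0.716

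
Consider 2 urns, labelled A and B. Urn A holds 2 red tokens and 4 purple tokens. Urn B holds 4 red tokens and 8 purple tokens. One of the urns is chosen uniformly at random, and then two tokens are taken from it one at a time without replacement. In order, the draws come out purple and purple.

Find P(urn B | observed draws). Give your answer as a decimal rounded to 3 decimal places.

Compute the likelihood of the observed sequence for each case: P(data | urn A) = (4/6)(3/5) = 2/5; P(data | urn B) = (8/12)(7/11) = 14/33.
Weighting by the prior gives 1/2 · 2/5 = 1/5, 1/2 · 14/33 = 7/33; with total 68/165.
By Bayes' rule, P(urn B | data) = (7/33) / (68/165) = 35/68.

0.515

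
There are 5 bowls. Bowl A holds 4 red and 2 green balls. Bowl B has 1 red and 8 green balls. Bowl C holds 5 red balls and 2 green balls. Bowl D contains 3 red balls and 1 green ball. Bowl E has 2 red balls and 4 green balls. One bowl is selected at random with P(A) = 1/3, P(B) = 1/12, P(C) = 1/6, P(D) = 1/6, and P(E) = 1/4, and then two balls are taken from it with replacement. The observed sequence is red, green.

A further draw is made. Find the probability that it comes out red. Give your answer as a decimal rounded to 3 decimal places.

0.574

The likelihood of the observed sequence under each hypothesis: P(data | bowl A) = (4/6)(2/6) = 0.22222; P(data | bowl B) = (1/9)(8/9) = 0.098765; P(data | bowl C) = (5/7)(2/7) = 0.20408; P(data | bowl D) = (3/4)(1/4) = 0.1875; P(data | bowl E) = (2/6)(4/6) = 0.22222.
The prior-weighted likelihoods are 1/3 · 0.22222 = 0.074074, 1/12 · 0.098765 = 0.0082305, 1/6 · 0.20408 = 0.034014, 1/6 · 0.1875 = 0.03125, 1/4 · 0.22222 = 0.055556; these sum to 0.20312.
Normalising, the posterior is P(bowl A | data) = 0.36467, P(bowl B | data) = 0.040519, P(bowl C | data) = 0.16745, P(bowl D | data) = 0.15385, P(bowl E | data) = 0.27351.
The predictive probability is P(red next | data) = (2/3)(0.36467) + (1/9)(0.040519) + (5/7)(0.16745) + (3/4)(0.15385) + (1/3)(0.27351) = 0.57378.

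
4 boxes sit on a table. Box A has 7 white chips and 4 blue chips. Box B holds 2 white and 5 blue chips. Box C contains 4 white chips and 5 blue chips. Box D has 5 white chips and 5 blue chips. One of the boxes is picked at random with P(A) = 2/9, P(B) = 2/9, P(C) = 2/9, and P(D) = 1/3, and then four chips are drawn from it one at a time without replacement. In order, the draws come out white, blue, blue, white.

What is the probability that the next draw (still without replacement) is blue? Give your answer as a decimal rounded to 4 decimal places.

Under each hypothesis, the probability of the observed sequence is: P(data | box A) = (7/11)(4/10)(3/9)(6/8) = 0.063636; P(data | box B) = (2/7)(5/6)(4/5)(1/4) = 0.047619; P(data | box C) = (4/9)(5/8)(4/7)(3/6) = 0.079365; P(data | box D) = (5/10)(5/9)(4/8)(4/7) = 0.079365.
The prior-weighted likelihoods are 2/9 · 0.063636 = 0.014141, 2/9 · 0.047619 = 0.010582, 2/9 · 0.079365 = 0.017637, 1/3 · 0.079365 = 0.026455; these sum to 0.068815.
Normalising, the posterior is P(box A | data) = 0.2055, P(box B | data) = 0.15377, P(box C | data) = 0.25629, P(box D | data) = 0.38444.
The predictive probability is P(blue next | data) = (2/7)(0.2055) + (1)(0.15377) + (3/5)(0.25629) + (1/2)(0.38444) = 0.55848.

0.5585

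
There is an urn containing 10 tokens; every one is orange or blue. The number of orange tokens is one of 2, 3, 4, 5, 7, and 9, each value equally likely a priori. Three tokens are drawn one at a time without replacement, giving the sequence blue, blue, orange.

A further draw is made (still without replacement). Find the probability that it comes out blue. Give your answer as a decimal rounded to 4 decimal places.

0.6069

The likelihood of the observed sequence under each hypothesis: P(data | r = 2) = (8/10)(7/9)(2/8) = 7/45; P(data | r = 3) = (7/10)(6/9)(3/8) = 7/40; P(data | r = 4) = (6/10)(5/9)(4/8) = 1/6; P(data | r = 5) = (5/10)(4/9)(5/8) = 5/36; P(data | r = 7) = (3/10)(2/9)(7/8) = 7/120; P(data | r = 9) = (1/10)(0/9) = 0.
The prior-weighted likelihoods are 1/6 · 7/45 = 7/270, 1/6 · 7/40 = 7/240, 1/6 · 1/6 = 1/36, 1/6 · 5/36 = 5/216, 1/6 · 7/120 = 7/720, 1/6 · 0 = 0; summing to 25/216.
Dividing through by the total gives posterior P(r = 2 | data) = 28/125, P(r = 3 | data) = 63/250, P(r = 4 | data) = 6/25, P(r = 5 | data) = 1/5, P(r = 7 | data) = 21/250, P(r = 9 | data) = 0.
The predictive probability is P(blue next | data) = (6/7)(28/125) + (5/7)(63/250) + (4/7)(6/25) + (3/7)(1/5) + (1/7)(21/250) = 531/875.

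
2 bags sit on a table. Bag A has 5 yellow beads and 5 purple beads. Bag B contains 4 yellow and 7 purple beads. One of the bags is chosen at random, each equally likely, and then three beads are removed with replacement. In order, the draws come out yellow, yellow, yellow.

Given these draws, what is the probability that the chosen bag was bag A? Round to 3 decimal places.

0.722

Under each hypothesis, the probability of the observed sequence is: P(data | bag A) = (5/10)(5/10)(5/10) = 0.125; P(data | bag B) = (4/11)(4/11)(4/11) = 0.048084.
The prior-weighted likelihoods are 1/2 · 0.125 = 0.0625, 1/2 · 0.048084 = 0.024042; summing to 0.086542.
Hence P(bag A | data) = (0.0625) / (0.086542) = 0.72219.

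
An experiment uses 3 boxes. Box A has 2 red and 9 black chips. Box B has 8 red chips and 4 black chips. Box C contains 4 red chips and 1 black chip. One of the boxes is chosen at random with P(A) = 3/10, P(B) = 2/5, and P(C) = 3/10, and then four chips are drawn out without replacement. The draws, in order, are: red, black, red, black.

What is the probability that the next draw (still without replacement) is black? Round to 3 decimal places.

For each hypothesis, P(data | H) works out to: P(data | box A) = (2/11)(9/10)(1/9)(8/8) = 0.018182; P(data | box B) = (8/12)(4/11)(7/10)(3/9) = 0.056566; P(data | box C) = (4/5)(1/4)(3/3)(0/2) = 0.
Weighting by the prior gives 3/10 · 0.018182 = 0.0054545, 2/5 · 0.056566 = 0.022626, 3/10 · 0 = 0; summing to 0.028081.
Normalising, the posterior is P(box A | data) = 0.19424, P(box B | data) = 0.80576, P(box C | data) = 0.
Averaging over the posterior, P(black next | data) = (1)(0.19424) + (1/4)(0.80576) = 0.39568.

0.396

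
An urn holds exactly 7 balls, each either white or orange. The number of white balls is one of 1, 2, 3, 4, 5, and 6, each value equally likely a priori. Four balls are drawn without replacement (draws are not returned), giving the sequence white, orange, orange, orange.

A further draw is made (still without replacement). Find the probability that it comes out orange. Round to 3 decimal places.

Compute the likelihood of the observed sequence for each case: P(data | r = 1) = (1/7)(6/6)(5/5)(4/4) = 1/7; P(data | r = 2) = (2/7)(5/6)(4/5)(3/4) = 1/7; P(data | r = 3) = (3/7)(4/6)(3/5)(2/4) = 3/35; P(data | r = 4) = (4/7)(3/6)(2/5)(1/4) = 1/35; P(data | r = 5) = (5/7)(2/6)(1/5)(0/4) = 0; P(data | r = 6) = (6/7)(1/6)(0/5) = 0.
Weighting by the prior gives 1/6 · 1/7 = 1/42, 1/6 · 1/7 = 1/42, 1/6 · 3/35 = 1/70, 1/6 · 1/35 = 1/210, 1/6 · 0 = 0, 1/6 · 0 = 0; these sum to 1/15.
Normalising, the posterior is P(r = 1 | data) = 5/14, P(r = 2 | data) = 5/14, P(r = 3 | data) = 3/14, P(r = 4 | data) = 1/14, P(r = 5 | data) = 0, P(r = 6 | data) = 0.
The predictive probability is P(orange next | data) = (1)(5/14) + (2/3)(5/14) + (1/3)(3/14) + (0)(1/14) = 2/3.

0.667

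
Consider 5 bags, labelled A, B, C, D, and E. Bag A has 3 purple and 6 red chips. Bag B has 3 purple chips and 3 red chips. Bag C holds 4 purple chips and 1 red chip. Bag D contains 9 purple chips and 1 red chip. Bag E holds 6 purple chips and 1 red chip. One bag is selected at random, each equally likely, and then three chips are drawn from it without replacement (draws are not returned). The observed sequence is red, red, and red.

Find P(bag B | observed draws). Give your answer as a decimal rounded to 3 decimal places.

0.174

Compute the likelihood of the observed sequence for each case: P(data | bag A) = (6/9)(5/8)(4/7) = 0.2381; P(data | bag B) = (3/6)(2/5)(1/4) = 0.05; P(data | bag C) = (1/5)(0/4) = 0; P(data | bag D) = (1/10)(0/9) = 0; P(data | bag E) = (1/7)(0/6) = 0.
Multiplying each by its prior: 1/5 · 0.2381 = 0.047619, 1/5 · 0.05 = 0.01, 1/5 · 0 = 0, 1/5 · 0 = 0, 1/5 · 0 = 0; these sum to 0.057619.
So P(bag B | data) = (0.01) / (0.057619) = 0.17355.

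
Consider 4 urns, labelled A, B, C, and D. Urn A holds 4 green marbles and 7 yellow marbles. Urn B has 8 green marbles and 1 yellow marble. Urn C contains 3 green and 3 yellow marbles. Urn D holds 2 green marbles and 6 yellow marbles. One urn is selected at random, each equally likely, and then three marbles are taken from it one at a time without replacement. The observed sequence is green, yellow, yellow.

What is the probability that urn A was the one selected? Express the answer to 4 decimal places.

0.3406

Under each hypothesis, the probability of the observed sequence is: P(data | urn A) = (4/11)(7/10)(6/9) = 0.1697; P(data | urn B) = (8/9)(1/8)(0/7) = 0; P(data | urn C) = (3/6)(3/5)(2/4) = 0.15; P(data | urn D) = (2/8)(6/7)(5/6) = 0.17857.
Weighting by the prior gives 1/4 · 0.1697 = 0.042424, 1/4 · 0 = 0, 1/4 · 0.15 = 0.0375, 1/4 · 0.17857 = 0.044643; with total 0.12457.
By Bayes' rule, P(urn A | data) = (0.042424) / (0.12457) = 0.34057.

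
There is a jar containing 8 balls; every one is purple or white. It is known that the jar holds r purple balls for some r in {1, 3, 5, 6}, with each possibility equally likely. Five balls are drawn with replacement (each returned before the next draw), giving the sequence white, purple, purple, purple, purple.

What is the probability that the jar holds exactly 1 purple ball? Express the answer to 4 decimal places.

0.0014

The likelihood of the observed sequence under each hypothesis: P(data | r = 1) = (7/8)(1/8)(1/8)(1/8)(1/8) = 0.00021362; P(data | r = 3) = (5/8)(3/8)(3/8)(3/8)(3/8) = 0.01236; P(data | r = 5) = (3/8)(5/8)(5/8)(5/8)(5/8) = 0.05722; P(data | r = 6) = (2/8)(6/8)(6/8)(6/8)(6/8) = 0.079102.
Multiplying each by its prior: 1/4 · 0.00021362 = 5.3406e-05, 1/4 · 0.01236 = 0.0030899, 1/4 · 0.05722 = 0.014305, 1/4 · 0.079102 = 0.019775; summing to 0.037224.
Hence P(r = 1 | data) = (5.3406e-05) / (0.037224) = 0.0014347.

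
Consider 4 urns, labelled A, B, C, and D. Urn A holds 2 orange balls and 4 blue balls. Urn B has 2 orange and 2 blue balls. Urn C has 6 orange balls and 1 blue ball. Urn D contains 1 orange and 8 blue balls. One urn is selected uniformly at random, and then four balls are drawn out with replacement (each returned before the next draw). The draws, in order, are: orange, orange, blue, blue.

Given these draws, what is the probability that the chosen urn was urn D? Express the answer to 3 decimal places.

Compute the likelihood of the observed sequence for each case: P(data | urn A) = (2/6)(2/6)(4/6)(4/6) = 0.049383; P(data | urn B) = (2/4)(2/4)(2/4)(2/4) = 0.0625; P(data | urn C) = (6/7)(6/7)(1/7)(1/7) = 0.014994; P(data | urn D) = (1/9)(1/9)(8/9)(8/9) = 0.0097546.
The prior-weighted likelihoods are 1/4 · 0.049383 = 0.012346, 1/4 · 0.0625 = 0.015625, 1/4 · 0.014994 = 0.0037484, 1/4 · 0.0097546 = 0.0024387; these sum to 0.034158.
Therefore the posterior P(urn D | data) = (0.0024387) / (0.034158) = 0.071394.

0.071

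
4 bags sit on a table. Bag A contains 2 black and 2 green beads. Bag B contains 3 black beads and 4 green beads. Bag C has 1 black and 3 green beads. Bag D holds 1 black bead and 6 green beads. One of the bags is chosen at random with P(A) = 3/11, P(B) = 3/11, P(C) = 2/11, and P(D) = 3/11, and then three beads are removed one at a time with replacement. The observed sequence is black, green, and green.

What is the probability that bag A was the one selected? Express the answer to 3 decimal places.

The likelihood of the observed sequence under each hypothesis: P(data | bag A) = (2/4)(2/4)(2/4) = 0.125; P(data | bag B) = (3/7)(4/7)(4/7) = 0.13994; P(data | bag C) = (1/4)(3/4)(3/4) = 0.14062; P(data | bag D) = (1/7)(6/7)(6/7) = 0.10496.
The prior-weighted likelihoods are 3/11 · 0.125 = 0.034091, 3/11 · 0.13994 = 0.038166, 2/11 · 0.14062 = 0.025568, 3/11 · 0.10496 = 0.028624; with total 0.12645.
So P(bag A | data) = (0.034091) / (0.12645) = 0.2696.

0.270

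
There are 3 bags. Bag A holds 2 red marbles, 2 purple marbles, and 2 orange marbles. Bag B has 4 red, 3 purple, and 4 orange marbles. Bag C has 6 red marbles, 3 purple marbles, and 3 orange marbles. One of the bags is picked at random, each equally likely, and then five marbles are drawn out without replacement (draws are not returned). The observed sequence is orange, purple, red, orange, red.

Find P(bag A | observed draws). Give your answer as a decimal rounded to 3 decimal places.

Under each hypothesis, the probability of the observed sequence is: P(data | bag A) = (2/6)(2/5)(2/4)(1/3)(1/2) = 0.011111; P(data | bag B) = (4/11)(3/10)(4/9)(3/8)(3/7) = 0.0077922; P(data | bag C) = (3/12)(3/11)(6/10)(2/9)(5/8) = 0.0056818.
Weighting by the prior gives 1/3 · 0.011111 = 0.0037037, 1/3 · 0.0077922 = 0.0025974, 1/3 · 0.0056818 = 0.0018939; summing to 0.008195.
So P(bag A | data) = (0.0037037) / (0.008195) = 0.45194.

0.452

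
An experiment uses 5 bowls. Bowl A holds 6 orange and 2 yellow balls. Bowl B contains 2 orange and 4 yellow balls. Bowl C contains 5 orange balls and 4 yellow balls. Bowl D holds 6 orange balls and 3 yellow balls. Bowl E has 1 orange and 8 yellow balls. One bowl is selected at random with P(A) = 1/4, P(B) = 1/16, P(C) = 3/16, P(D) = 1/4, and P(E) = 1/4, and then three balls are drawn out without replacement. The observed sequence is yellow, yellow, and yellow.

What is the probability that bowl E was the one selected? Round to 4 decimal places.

For each hypothesis, P(data | H) works out to: P(data | bowl A) = (2/8)(1/7)(0/6) = 0; P(data | bowl B) = (4/6)(3/5)(2/4) = 1/5; P(data | bowl C) = (4/9)(3/8)(2/7) = 1/21; P(data | bowl D) = (3/9)(2/8)(1/7) = 1/84; P(data | bowl E) = (8/9)(7/8)(6/7) = 2/3.
Weighting by the prior gives 1/4 · 0 = 0, 1/16 · 1/5 = 1/80, 3/16 · 1/21 = 1/112, 1/4 · 1/84 = 1/336, 1/4 · 2/3 = 1/6; these sum to 107/560.
Therefore the posterior P(bowl E | data) = (1/6) / (107/560) = 280/321.

0.8723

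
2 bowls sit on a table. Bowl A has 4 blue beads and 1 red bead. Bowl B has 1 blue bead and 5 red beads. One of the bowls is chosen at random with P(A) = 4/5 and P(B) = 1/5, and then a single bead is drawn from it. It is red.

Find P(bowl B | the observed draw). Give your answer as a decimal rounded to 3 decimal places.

Under each hypothesis, the probability of this draw is: P(data | bowl A) = (1/5) = 1/5; P(data | bowl B) = (5/6) = 5/6.
Multiplying each by its prior: 4/5 · 1/5 = 4/25, 1/5 · 5/6 = 1/6; summing to 49/150.
Hence P(bowl B | data) = (1/6) / (49/150) = 25/49.

0.510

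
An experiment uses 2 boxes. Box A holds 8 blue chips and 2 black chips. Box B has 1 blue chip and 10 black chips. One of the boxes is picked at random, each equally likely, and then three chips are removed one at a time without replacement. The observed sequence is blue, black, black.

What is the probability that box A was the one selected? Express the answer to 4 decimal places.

0.1964

Compute the likelihood of the observed sequence for each case: P(data | box A) = (8/10)(2/9)(1/8) = 1/45; P(data | box B) = (1/11)(10/10)(9/9) = 1/11.
The prior-weighted likelihoods are 1/2 · 1/45 = 1/90, 1/2 · 1/11 = 1/22; these sum to 28/495.
Therefore the posterior P(box A | data) = (1/90) / (28/495) = 11/56.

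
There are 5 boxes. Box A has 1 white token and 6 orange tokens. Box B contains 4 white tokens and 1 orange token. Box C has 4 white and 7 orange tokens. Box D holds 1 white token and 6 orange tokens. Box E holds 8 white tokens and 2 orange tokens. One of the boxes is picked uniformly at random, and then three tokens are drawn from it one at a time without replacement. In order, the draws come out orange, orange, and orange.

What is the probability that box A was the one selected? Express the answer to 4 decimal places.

0.4217

The likelihood of the observed sequence under each hypothesis: P(data | box A) = (6/7)(5/6)(4/5) = 0.57143; P(data | box B) = (1/5)(0/4) = 0; P(data | box C) = (7/11)(6/10)(5/9) = 0.21212; P(data | box D) = (6/7)(5/6)(4/5) = 0.57143; P(data | box E) = (2/10)(1/9)(0/8) = 0.
Weighting by the prior gives 1/5 · 0.57143 = 0.11429, 1/5 · 0 = 0, 1/5 · 0.21212 = 0.042424, 1/5 · 0.57143 = 0.11429, 1/5 · 0 = 0; with total 0.271.
Therefore the posterior P(box A | data) = (0.11429) / (0.271) = 0.42173.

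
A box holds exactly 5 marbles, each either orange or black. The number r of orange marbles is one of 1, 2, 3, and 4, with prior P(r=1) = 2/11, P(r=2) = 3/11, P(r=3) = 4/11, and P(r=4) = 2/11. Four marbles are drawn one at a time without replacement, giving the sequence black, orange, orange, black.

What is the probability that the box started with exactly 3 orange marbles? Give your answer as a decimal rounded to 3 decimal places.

0.571

Compute the likelihood of the observed sequence for each case: P(data | r = 1) = (4/5)(1/4)(0/3) = 0; P(data | r = 2) = (3/5)(2/4)(1/3)(2/2) = 1/10; P(data | r = 3) = (2/5)(3/4)(2/3)(1/2) = 1/10; P(data | r = 4) = (1/5)(4/4)(3/3)(0/2) = 0.
The prior-weighted likelihoods are 2/11 · 0 = 0, 3/11 · 1/10 = 3/110, 4/11 · 1/10 = 2/55, 2/11 · 0 = 0; these sum to 7/110.
Therefore the posterior P(r = 3 | data) = (2/55) / (7/110) = 4/7.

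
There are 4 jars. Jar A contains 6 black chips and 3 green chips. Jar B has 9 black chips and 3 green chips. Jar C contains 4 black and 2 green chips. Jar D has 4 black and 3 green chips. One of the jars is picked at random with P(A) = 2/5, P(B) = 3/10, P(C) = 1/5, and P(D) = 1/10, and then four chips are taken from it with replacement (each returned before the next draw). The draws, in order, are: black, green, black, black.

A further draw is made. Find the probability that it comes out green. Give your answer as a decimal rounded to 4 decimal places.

Under each hypothesis, the probability of the observed sequence is: P(data | jar A) = (6/9)(3/9)(6/9)(6/9) = 0.098765; P(data | jar B) = (9/12)(3/12)(9/12)(9/12) = 0.10547; P(data | jar C) = (4/6)(2/6)(4/6)(4/6) = 0.098765; P(data | jar D) = (4/7)(3/7)(4/7)(4/7) = 0.079967.
Weighting by the prior gives 2/5 · 0.098765 = 0.039506, 3/10 · 0.10547 = 0.031641, 1/5 · 0.098765 = 0.019753, 1/10 · 0.079967 = 0.0079967; with total 0.098897.
Dividing through by the total gives posterior P(jar A | data) = 0.39947, P(jar B | data) = 0.31994, P(jar C | data) = 0.19973, P(jar D | data) = 0.080859.
So P(green next | data) = Σ P(green next | H) P(H | data) = (1/3)(0.39947) + (1/4)(0.31994) + (1/3)(0.19973) + (3/7)(0.080859) = 0.31437.

0.3144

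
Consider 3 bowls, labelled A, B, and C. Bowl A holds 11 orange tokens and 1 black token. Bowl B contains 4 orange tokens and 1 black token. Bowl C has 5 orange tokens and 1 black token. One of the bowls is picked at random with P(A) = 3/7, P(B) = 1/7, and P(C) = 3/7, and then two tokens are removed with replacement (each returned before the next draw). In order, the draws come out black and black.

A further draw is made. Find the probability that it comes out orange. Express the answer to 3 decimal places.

0.836

The likelihood of the observed sequence under each hypothesis: P(data | bowl A) = (1/12)(1/12) = 0.0069444; P(data | bowl B) = (1/5)(1/5) = 0.04; P(data | bowl C) = (1/6)(1/6) = 0.027778.
Weighting by the prior gives 3/7 · 0.0069444 = 0.0029762, 1/7 · 0.04 = 0.0057143, 3/7 · 0.027778 = 0.011905; these sum to 0.020595.
Dividing through by the total gives posterior P(bowl A | data) = 0.14451, P(bowl B | data) = 0.27746, P(bowl C | data) = 0.57803.
Averaging over the posterior, P(orange next | data) = (11/12)(0.14451) + (4/5)(0.27746) + (5/6)(0.57803) = 0.83613.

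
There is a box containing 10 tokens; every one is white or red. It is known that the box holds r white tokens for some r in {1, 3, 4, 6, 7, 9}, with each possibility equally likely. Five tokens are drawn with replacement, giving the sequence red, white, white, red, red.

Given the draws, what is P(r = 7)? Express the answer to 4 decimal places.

0.1205

Under each hypothesis, the probability of the observed sequence is: P(data | r = 1) = (9/10)(1/10)(1/10)(9/10)(9/10) = 0.00729; P(data | r = 3) = (7/10)(3/10)(3/10)(7/10)(7/10) = 0.03087; P(data | r = 4) = (6/10)(4/10)(4/10)(6/10)(6/10) = 0.03456; P(data | r = 6) = (4/10)(6/10)(6/10)(4/10)(4/10) = 0.02304; P(data | r = 7) = (3/10)(7/10)(7/10)(3/10)(3/10) = 0.01323; P(data | r = 9) = (1/10)(9/10)(9/10)(1/10)(1/10) = 0.00081.
Multiplying each by its prior: 1/6 · 0.00729 = 0.001215, 1/6 · 0.03087 = 0.005145, 1/6 · 0.03456 = 0.00576, 1/6 · 0.02304 = 0.00384, 1/6 · 0.01323 = 0.002205, 1/6 · 0.00081 = 0.000135; summing to 0.0183.
Therefore the posterior P(r = 7 | data) = (0.002205) / (0.0183) = 0.12049.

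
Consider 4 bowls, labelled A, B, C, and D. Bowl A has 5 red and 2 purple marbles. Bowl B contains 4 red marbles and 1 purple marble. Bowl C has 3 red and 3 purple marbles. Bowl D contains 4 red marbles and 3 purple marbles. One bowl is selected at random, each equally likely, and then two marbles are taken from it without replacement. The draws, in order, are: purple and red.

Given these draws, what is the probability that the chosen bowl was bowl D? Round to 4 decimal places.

For each hypothesis, P(data | H) works out to: P(data | bowl A) = (2/7)(5/6) = 5/21; P(data | bowl B) = (1/5)(4/4) = 1/5; P(data | bowl C) = (3/6)(3/5) = 3/10; P(data | bowl D) = (3/7)(4/6) = 2/7.
Multiplying each by its prior: 1/4 · 5/21 = 5/84, 1/4 · 1/5 = 1/20, 1/4 · 3/10 = 3/40, 1/4 · 2/7 = 1/14; these sum to 43/168.
So P(bowl D | data) = (1/14) / (43/168) = 12/43.

0.2791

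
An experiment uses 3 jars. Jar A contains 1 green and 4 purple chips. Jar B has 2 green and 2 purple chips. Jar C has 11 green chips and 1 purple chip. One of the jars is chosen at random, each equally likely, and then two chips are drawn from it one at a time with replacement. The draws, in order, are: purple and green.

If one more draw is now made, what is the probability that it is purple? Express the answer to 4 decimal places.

0.5332

For each hypothesis, P(data | H) works out to: P(data | jar A) = (4/5)(1/5) = 0.16; P(data | jar B) = (2/4)(2/4) = 0.25; P(data | jar C) = (1/12)(11/12) = 0.076389.
Multiplying each by its prior: 1/3 · 0.16 = 0.053333, 1/3 · 0.25 = 0.083333, 1/3 · 0.076389 = 0.025463; summing to 0.16213.
Dividing through by the total gives posterior P(jar A | data) = 0.32895, P(jar B | data) = 0.51399, P(jar C | data) = 0.15705.
So P(purple next | data) = Σ P(purple next | H) P(H | data) = (4/5)(0.32895) + (1/2)(0.51399) + (1/12)(0.15705) = 0.53325.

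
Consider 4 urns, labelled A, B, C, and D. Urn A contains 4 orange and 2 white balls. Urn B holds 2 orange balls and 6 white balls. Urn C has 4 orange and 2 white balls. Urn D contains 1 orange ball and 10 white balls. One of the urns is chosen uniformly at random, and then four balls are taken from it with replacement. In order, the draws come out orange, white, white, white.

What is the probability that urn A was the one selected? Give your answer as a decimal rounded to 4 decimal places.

0.1106

Under each hypothesis, the probability of the observed sequence is: P(data | urn A) = (4/6)(2/6)(2/6)(2/6) = 0.024691; P(data | urn B) = (2/8)(6/8)(6/8)(6/8) = 0.10547; P(data | urn C) = (4/6)(2/6)(2/6)(2/6) = 0.024691; P(data | urn D) = (1/11)(10/11)(10/11)(10/11) = 0.068301.
The prior-weighted likelihoods are 1/4 · 0.024691 = 0.0061728, 1/4 · 0.10547 = 0.026367, 1/4 · 0.024691 = 0.0061728, 1/4 · 0.068301 = 0.017075; these sum to 0.055788.
By Bayes' rule, P(urn A | data) = (0.0061728) / (0.055788) = 0.11065.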